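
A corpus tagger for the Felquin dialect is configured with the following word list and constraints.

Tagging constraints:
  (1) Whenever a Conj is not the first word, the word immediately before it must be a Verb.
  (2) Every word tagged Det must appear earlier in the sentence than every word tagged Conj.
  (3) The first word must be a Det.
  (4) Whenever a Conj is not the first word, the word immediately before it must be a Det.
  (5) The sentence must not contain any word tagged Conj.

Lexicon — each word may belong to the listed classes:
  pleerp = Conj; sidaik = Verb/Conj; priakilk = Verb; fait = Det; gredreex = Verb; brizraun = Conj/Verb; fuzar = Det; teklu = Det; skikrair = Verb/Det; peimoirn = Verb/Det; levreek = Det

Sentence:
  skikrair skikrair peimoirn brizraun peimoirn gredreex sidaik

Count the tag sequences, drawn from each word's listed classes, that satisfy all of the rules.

8

Candidates per position — 1:skikrair {Verb,Det}; 2:skikrair {Verb,Det}; 3:peimoirn {Verb,Det}; 4:brizraun {Conj,Verb}; 5:peimoirn {Verb,Det}; 6:gredreex {Verb}; 7:sidaik {Verb,Conj}.
There are 64 candidate sequences in total.
Checking each against the rules leaves 8 sequences.
Count = 8.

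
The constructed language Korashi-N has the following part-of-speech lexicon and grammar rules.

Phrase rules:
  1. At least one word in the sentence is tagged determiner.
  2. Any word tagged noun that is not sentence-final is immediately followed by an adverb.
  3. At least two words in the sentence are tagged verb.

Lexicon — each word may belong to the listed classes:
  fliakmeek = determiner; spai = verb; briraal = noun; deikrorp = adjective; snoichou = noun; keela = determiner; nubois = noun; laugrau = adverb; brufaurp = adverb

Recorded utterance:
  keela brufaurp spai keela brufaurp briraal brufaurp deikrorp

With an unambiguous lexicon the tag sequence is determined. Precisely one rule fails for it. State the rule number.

3

Fixed tagging: determiner adverb verb determiner adverb noun adverb adjective.
Checking each rule: R1 ✓, R2 ✓, R3 ✗.
Only rule 3 fails.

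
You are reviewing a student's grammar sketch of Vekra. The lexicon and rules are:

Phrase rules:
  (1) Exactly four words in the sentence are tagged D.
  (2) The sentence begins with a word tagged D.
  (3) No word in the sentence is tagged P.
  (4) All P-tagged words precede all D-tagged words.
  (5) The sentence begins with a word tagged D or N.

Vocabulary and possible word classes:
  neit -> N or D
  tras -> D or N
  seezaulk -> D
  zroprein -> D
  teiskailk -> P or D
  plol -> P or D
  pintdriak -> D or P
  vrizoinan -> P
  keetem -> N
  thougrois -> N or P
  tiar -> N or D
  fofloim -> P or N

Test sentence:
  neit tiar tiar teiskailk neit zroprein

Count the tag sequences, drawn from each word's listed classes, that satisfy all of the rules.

Candidates per position — 1:neit {N,D}; 2:tiar {N,D}; 3:tiar {N,D}; 4:teiskailk {P,D}; 5:neit {N,D}; 6:zroprein {D}.
There are 32 candidate sequences in total.
The sequences that satisfy every rule: D N N D D D; D N D D N D; D D N D N D.
Count = 3.

3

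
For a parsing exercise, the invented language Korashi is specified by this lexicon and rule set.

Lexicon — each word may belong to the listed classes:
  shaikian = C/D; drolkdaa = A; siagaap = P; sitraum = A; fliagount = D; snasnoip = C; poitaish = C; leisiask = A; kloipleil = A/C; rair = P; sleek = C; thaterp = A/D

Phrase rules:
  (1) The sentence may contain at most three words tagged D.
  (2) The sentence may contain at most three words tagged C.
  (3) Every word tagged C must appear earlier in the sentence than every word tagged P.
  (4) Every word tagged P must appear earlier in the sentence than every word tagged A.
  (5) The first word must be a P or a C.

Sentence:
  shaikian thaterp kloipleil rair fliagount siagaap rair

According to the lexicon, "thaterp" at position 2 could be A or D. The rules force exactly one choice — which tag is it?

Candidates per position — 1:shaikian {C,D}; 2:thaterp {A,D}; 3:kloipleil {A,C}; 4:rair {P}; 5:fliagount {D}; 6:siagaap {P}; 7:rair {P}.
At position 1, choosing D makes rule 5 impossible to satisfy; hence C.
At position 2, choosing A makes rule 4 impossible to satisfy; hence D.
At position 3, choosing A makes rule 4 impossible to satisfy; hence C.
The only consistent sequence is: C D C P D P P.
Rule-by-rule: rule 1 ✓; rule 2 ✓; rule 3 ✓; rule 4 ✓; rule 5 ✓.

D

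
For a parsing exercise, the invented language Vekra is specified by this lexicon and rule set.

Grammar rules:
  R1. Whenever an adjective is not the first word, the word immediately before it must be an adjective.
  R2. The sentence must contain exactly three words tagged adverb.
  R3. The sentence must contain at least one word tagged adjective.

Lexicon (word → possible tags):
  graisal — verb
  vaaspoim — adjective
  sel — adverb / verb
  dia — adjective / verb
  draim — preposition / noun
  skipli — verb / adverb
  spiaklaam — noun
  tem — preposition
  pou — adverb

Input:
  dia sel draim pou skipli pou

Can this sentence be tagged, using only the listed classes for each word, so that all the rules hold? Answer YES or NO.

Candidates per position — 1:dia {adjective,verb}; 2:sel {adverb,verb}; 3:draim {preposition,noun}; 4:pou {adverb}; 5:skipli {verb,adverb}; 6:pou {adverb}.
One satisfying assignment: adjective adverb preposition adverb verb adverb.
Rule-by-rule: rule 1 satisfied; rule 2 satisfied; rule 3 satisfied.

YES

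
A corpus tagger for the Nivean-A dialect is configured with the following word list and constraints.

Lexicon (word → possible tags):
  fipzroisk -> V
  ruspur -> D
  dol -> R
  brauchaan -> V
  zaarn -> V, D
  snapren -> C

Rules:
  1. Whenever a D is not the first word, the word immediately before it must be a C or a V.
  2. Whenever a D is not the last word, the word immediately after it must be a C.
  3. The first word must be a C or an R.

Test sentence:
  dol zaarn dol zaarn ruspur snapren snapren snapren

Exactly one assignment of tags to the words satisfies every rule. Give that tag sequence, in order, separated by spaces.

Candidates per position — 1:dol {R}; 2:zaarn {V,D}; 3:dol {R}; 4:zaarn {V,D}; 5:ruspur {D}; 6:snapren {C}; 7:snapren {C}; 8:snapren {C}.
Position 2: tagging it D would leave rule 1 unsatisfiable, so it must be V.
Position 4: tagging it D would leave rule 1 unsatisfiable, so it must be V.
That leaves exactly one tagging: R V R V D C C C.
Checking: rule 1 ✓; rule 2 ✓; rule 3 ✓.

R V R V D C C C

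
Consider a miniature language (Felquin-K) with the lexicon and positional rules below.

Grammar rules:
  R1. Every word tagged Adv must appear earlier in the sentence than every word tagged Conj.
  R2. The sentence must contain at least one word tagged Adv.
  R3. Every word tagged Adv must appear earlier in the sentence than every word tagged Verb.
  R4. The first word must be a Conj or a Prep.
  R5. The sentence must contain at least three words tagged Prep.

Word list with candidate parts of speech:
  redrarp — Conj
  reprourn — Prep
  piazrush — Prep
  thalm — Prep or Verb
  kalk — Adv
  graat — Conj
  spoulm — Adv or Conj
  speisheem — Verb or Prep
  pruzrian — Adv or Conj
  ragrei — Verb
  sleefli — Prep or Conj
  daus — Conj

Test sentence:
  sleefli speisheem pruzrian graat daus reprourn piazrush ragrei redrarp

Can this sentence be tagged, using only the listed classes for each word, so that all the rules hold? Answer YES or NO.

Candidates per position — 1:sleefli {Prep,Conj}; 2:speisheem {Verb,Prep}; 3:pruzrian {Adv,Conj}; 4:graat {Conj}; 5:daus {Conj}; 6:reprourn {Prep}; 7:piazrush {Prep}; 8:ragrei {Verb}; 9:redrarp {Conj}.
One satisfying assignment: Prep Prep Adv Conj Conj Prep Prep Verb Conj.
Check: rule 1 ✓; rule 2 ✓; rule 3 ✓; rule 4 ✓; rule 5 ✓.

YES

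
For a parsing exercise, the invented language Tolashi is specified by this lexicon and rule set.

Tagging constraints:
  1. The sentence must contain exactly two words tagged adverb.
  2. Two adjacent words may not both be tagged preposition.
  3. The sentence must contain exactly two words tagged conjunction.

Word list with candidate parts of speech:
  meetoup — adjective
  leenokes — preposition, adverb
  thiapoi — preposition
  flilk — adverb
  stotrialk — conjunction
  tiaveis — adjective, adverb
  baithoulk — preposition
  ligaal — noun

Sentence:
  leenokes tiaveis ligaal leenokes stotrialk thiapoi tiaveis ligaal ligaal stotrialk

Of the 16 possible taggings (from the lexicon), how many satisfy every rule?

6

Candidates per position — 1:leenokes {preposition,adverb}; 2:tiaveis {adjective,adverb}; 3:ligaal {noun}; 4:leenokes {preposition,adverb}; 5:stotrialk {conjunction}; 6:thiapoi {preposition}; 7:tiaveis {adjective,adverb}; 8:ligaal {noun}; 9:ligaal {noun}; 10:stotrialk {conjunction}.
There are 16 candidate sequences in total.
Checking each against the rules leaves 6 sequences.
Count = 6.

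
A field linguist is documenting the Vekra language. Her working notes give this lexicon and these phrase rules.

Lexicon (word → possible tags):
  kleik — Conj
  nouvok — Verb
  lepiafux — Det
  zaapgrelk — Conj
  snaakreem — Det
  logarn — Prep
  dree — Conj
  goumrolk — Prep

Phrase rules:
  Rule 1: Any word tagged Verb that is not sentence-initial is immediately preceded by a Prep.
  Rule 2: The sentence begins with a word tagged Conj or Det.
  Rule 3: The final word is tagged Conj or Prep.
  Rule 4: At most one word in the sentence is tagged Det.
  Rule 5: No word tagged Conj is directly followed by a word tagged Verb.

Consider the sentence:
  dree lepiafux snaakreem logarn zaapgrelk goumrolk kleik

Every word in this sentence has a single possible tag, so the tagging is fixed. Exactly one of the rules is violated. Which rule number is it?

Fixed tagging: Conj Det Det Prep Conj Prep Conj.
Checking each rule: R1 ✓, R2 ✓, R3 ✓, R4 ✗, R5 ✓.
Only rule 4 fails.

4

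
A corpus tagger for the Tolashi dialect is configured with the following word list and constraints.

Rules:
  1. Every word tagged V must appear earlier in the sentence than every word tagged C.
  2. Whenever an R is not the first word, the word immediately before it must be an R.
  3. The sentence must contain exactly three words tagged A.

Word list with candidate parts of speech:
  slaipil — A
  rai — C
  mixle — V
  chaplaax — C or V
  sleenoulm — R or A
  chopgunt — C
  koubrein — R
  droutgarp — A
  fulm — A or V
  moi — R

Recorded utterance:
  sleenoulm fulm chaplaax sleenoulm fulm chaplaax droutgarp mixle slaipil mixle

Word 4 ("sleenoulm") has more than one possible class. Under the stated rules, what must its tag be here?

Candidates per position — 1:sleenoulm {R,A}; 2:fulm {A,V}; 3:chaplaax {C,V}; 4:sleenoulm {R,A}; 5:fulm {A,V}; 6:chaplaax {C,V}; 7:droutgarp {A}; 8:mixle {V}; 9:slaipil {A}; 10:mixle {V}.
Position 3: tagging it C would leave rule 1 unsatisfiable, so it must be V.
Position 4: tagging it R would leave rule 2 unsatisfiable, so it must be A.
Position 5: tagging it A would leave rule 3 unsatisfiable, so it must be V.
Position 6: tagging it C would leave rule 1 unsatisfiable, so it must be V.
Position 1: tagging it A would leave rule 3 unsatisfiable, so it must be R.
Position 2: tagging it A would leave rule 3 unsatisfiable, so it must be V.
So the tagging must be: R V V A V V A V A V.
Verifying each rule — rule 1 holds; rule 2 holds; rule 3 holds.

A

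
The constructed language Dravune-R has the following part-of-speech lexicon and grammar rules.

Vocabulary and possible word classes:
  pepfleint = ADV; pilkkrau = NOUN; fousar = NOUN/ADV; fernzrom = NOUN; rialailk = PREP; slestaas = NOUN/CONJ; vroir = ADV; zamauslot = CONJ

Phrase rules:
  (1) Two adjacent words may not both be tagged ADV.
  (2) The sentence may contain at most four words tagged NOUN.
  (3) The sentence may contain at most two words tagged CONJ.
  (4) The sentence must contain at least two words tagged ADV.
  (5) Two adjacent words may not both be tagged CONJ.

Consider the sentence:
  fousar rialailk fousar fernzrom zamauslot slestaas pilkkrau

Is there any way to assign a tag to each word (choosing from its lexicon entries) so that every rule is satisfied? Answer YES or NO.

Candidates per position — 1:fousar {NOUN,ADV}; 2:rialailk {PREP}; 3:fousar {NOUN,ADV}; 4:fernzrom {NOUN}; 5:zamauslot {CONJ}; 6:slestaas {NOUN,CONJ}; 7:pilkkrau {NOUN}.
One satisfying assignment: ADV PREP ADV NOUN CONJ NOUN NOUN.
Check: rule 1 ok; rule 2 ok; rule 3 ok; rule 4 ok; rule 5 ok.

YES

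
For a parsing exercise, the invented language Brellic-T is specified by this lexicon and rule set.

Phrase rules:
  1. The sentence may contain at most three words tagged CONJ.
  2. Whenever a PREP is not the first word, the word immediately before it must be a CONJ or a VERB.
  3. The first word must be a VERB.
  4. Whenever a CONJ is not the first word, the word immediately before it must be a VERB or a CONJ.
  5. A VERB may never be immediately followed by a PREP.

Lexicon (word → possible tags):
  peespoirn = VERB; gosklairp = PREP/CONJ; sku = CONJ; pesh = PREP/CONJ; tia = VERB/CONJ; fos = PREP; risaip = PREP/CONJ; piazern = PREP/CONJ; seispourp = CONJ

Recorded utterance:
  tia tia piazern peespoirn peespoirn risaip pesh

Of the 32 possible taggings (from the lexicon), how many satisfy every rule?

Candidates per position — 1:tia {VERB,CONJ}; 2:tia {VERB,CONJ}; 3:piazern {PREP,CONJ}; 4:peespoirn {VERB}; 5:peespoirn {VERB}; 6:risaip {PREP,CONJ}; 7:pesh {PREP,CONJ}.
There are 32 candidate sequences in total.
The sequences that satisfy every rule: VERB VERB CONJ VERB VERB CONJ PREP; VERB VERB CONJ VERB VERB CONJ CONJ; VERB CONJ PREP VERB VERB CONJ PREP; VERB CONJ PREP VERB VERB CONJ CONJ; VERB CONJ CONJ VERB VERB CONJ PREP.
Count = 5.

5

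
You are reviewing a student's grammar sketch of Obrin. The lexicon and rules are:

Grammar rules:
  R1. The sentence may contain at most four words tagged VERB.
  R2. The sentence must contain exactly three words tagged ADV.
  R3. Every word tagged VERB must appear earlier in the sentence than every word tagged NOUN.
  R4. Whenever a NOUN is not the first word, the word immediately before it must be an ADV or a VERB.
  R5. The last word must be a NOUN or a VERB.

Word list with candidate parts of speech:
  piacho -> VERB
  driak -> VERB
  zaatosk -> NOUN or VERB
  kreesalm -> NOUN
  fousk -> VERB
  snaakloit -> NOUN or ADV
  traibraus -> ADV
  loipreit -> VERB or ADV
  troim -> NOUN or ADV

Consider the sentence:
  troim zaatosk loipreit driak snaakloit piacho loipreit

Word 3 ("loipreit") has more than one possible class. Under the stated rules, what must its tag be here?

ADV

Candidates per position — 1:troim {NOUN,ADV}; 2:zaatosk {NOUN,VERB}; 3:loipreit {VERB,ADV}; 4:driak {VERB}; 5:snaakloit {NOUN,ADV}; 6:piacho {VERB}; 7:loipreit {VERB,ADV}.
Position 1: tagging it NOUN would leave rule 3 unsatisfiable, so it must be ADV.
Position 2: tagging it NOUN would leave rule 3 unsatisfiable, so it must be VERB.
Position 5: tagging it NOUN would leave rule 3 unsatisfiable, so it must be ADV.
Position 7: tagging it ADV would leave rule 5 unsatisfiable, so it must be VERB.
Position 3: tagging it VERB would leave rule 1 unsatisfiable, so it must be ADV.
So the tagging must be: ADV VERB ADV VERB ADV VERB VERB.
Checking: rule 1 satisfied; rule 2 satisfied; rule 3 satisfied; rule 4 satisfied; rule 5 satisfied.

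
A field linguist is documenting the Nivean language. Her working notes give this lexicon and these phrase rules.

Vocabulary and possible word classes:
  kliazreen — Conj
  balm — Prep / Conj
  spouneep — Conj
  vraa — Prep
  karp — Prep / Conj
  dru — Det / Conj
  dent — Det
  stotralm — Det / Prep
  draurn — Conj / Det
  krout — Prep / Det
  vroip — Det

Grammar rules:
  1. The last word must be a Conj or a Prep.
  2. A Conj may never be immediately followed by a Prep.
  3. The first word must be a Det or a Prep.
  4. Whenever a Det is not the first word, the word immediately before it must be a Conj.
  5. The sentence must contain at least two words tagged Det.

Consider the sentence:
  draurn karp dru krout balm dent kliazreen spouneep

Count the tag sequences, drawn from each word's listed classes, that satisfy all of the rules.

Candidates per position — 1:draurn {Conj,Det}; 2:karp {Prep,Conj}; 3:dru {Det,Conj}; 4:krout {Prep,Det}; 5:balm {Prep,Conj}; 6:dent {Det}; 7:kliazreen {Conj}; 8:spouneep {Conj}.
There are 32 candidate sequences in total.
The sequences that satisfy every rule: Det Prep Conj Det Conj Det Conj Conj; Det Conj Det Prep Conj Det Conj Conj; Det Conj Conj Det Conj Det Conj Conj.
Count = 3.

3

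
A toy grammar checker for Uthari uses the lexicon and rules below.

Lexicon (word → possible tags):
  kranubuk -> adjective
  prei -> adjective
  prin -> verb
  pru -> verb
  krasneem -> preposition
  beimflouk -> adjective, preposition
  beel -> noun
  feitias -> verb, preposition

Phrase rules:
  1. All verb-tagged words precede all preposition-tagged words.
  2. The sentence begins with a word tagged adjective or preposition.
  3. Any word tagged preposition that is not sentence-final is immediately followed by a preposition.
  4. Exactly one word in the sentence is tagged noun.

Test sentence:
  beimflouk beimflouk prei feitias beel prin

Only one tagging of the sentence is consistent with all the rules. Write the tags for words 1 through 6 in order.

Candidates per position — 1:beimflouk {adjective,preposition}; 2:beimflouk {adjective,preposition}; 3:prei {adjective}; 4:feitias {verb,preposition}; 5:beel {noun}; 6:prin {verb}.
Position 1: preposition is ruled out by rule 1; that leaves adjective.
Position 2: preposition is ruled out by rule 1; that leaves adjective.
Position 4: preposition is ruled out by rule 1; that leaves verb.
So the tagging must be: adjective adjective adjective verb noun verb.
Verifying each rule — rule 1 satisfied; rule 2 satisfied; rule 3 satisfied; rule 4 satisfied.

adjective adjective adjective verb noun verb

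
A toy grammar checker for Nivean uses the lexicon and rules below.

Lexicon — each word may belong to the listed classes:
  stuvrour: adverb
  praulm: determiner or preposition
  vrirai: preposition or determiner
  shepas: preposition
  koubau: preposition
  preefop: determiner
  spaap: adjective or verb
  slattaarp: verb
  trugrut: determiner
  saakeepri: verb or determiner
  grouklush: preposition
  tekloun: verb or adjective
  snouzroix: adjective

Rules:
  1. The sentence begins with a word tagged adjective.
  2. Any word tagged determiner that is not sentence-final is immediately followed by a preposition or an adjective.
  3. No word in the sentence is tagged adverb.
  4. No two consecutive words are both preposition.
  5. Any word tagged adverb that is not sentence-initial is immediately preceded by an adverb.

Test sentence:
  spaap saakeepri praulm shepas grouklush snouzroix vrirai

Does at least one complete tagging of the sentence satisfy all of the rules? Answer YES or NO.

NO

Candidates per position — 1:spaap {adjective,verb}; 2:saakeepri {verb,determiner}; 3:praulm {determiner,preposition}; 4:shepas {preposition}; 5:grouklush {preposition}; 6:snouzroix {adjective}; 7:vrirai {preposition,determiner}.
Rule 4 cannot be satisfied by any choice of tags from the lexicon.
So there is no consistent tagging.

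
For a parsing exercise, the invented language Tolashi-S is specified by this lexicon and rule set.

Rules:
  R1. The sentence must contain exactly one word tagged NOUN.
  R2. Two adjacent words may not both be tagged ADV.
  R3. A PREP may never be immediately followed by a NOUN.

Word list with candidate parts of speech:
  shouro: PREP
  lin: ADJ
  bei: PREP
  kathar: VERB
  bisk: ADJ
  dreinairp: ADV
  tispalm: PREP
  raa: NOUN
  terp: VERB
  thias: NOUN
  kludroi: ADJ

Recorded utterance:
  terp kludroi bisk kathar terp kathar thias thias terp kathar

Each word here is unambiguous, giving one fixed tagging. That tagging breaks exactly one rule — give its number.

Fixed tagging: VERB ADJ ADJ VERB VERB VERB NOUN NOUN VERB VERB.
Rule check: R1 violated, R2 holds, R3 holds.
Only rule 1 fails.

1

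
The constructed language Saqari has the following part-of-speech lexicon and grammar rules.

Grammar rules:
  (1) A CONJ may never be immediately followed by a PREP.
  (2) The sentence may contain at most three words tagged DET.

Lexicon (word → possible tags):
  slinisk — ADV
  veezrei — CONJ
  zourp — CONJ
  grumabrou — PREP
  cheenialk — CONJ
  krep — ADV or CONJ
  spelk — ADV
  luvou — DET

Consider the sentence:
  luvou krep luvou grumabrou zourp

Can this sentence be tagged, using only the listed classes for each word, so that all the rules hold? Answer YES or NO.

Candidates per position — 1:luvou {DET}; 2:krep {ADV,CONJ}; 3:luvou {DET}; 4:grumabrou {PREP}; 5:zourp {CONJ}.
One satisfying assignment: DET ADV DET PREP CONJ.
Rule-by-rule: rule 1 satisfied; rule 2 satisfied.

YES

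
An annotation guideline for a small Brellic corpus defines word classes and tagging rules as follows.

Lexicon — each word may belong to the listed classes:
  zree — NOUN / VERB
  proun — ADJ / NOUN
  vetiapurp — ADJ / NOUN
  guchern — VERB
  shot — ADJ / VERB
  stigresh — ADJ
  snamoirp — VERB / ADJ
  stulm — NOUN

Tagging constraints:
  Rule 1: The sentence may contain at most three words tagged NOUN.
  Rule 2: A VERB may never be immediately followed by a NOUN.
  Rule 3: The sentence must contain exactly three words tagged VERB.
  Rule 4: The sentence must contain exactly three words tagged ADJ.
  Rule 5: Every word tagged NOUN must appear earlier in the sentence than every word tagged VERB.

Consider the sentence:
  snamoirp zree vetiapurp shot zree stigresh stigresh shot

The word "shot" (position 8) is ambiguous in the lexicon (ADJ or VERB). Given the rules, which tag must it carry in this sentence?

Candidates per position — 1:snamoirp {VERB,ADJ}; 2:zree {NOUN,VERB}; 3:vetiapurp {ADJ,NOUN}; 4:shot {ADJ,VERB}; 5:zree {NOUN,VERB}; 6:stigresh {ADJ}; 7:stigresh {ADJ}; 8:shot {ADJ,VERB}.
Position 8: the remaining choice is settled jointly with positions 1, 2, 3, 4, 5 — only VERB at position 8 is part of a tagging that satisfies every rule.
That leaves exactly one tagging: ADJ NOUN NOUN VERB VERB ADJ ADJ VERB.
Rule-by-rule: rule 1 holds; rule 2 holds; rule 3 holds; rule 4 holds; rule 5 holds.

VERB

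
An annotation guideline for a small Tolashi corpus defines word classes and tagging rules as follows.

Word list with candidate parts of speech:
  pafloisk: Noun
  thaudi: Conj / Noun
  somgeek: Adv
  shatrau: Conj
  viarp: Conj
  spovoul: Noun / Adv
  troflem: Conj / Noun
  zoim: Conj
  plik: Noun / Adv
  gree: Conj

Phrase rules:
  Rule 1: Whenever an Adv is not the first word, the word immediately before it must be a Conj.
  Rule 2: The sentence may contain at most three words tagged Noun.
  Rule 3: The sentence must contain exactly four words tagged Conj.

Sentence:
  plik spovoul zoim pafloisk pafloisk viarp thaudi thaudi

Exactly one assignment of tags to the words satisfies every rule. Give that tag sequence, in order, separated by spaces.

Candidates per position — 1:plik {Noun,Adv}; 2:spovoul {Noun,Adv}; 3:zoim {Conj}; 4:pafloisk {Noun}; 5:pafloisk {Noun}; 6:viarp {Conj}; 7:thaudi {Conj,Noun}; 8:thaudi {Conj,Noun}.
If word 2 were Adv, no tagging could satisfy rule 1; so word 2 is Noun.
If word 7 were Noun, no tagging could satisfy rule 2; so word 7 is Conj.
If word 8 were Noun, no tagging could satisfy rule 2; so word 8 is Conj.
If word 1 were Noun, no tagging could satisfy rule 2; so word 1 is Adv.
So the tagging must be: Adv Noun Conj Noun Noun Conj Conj Conj.
Checking: rule 1 holds; rule 2 holds; rule 3 holds.

Adv Noun Conj Noun Noun Conj Conj Conj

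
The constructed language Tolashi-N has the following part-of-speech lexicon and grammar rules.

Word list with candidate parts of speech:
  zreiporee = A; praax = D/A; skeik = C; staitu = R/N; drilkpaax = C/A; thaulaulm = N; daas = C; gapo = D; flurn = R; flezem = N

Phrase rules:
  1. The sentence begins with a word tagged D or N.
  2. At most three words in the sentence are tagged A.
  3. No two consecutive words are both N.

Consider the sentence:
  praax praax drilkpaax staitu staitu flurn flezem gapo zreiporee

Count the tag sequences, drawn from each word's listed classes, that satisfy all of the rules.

Candidates per position — 1:praax {D,A}; 2:praax {D,A}; 3:drilkpaax {C,A}; 4:staitu {R,N}; 5:staitu {R,N}; 6:flurn {R}; 7:flezem {N}; 8:gapo {D}; 9:zreiporee {A}.
There are 32 candidate sequences in total.
Checking each against the rules leaves 12 sequences.
Count = 12.

12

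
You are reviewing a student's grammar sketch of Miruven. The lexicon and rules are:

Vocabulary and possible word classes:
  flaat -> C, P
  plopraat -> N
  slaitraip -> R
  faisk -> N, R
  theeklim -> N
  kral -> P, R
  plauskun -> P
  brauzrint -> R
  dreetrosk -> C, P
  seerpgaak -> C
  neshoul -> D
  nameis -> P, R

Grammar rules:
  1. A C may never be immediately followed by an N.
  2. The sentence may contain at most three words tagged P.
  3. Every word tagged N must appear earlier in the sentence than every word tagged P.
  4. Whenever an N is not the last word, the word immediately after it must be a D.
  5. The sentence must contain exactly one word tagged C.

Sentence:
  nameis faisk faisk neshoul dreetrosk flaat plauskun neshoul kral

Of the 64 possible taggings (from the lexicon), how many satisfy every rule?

10

Candidates per position — 1:nameis {P,R}; 2:faisk {N,R}; 3:faisk {N,R}; 4:neshoul {D}; 5:dreetrosk {C,P}; 6:flaat {C,P}; 7:plauskun {P}; 8:neshoul {D}; 9:kral {P,R}.
There are 64 candidate sequences in total.
Checking each against the rules leaves 10 sequences.
Count = 10.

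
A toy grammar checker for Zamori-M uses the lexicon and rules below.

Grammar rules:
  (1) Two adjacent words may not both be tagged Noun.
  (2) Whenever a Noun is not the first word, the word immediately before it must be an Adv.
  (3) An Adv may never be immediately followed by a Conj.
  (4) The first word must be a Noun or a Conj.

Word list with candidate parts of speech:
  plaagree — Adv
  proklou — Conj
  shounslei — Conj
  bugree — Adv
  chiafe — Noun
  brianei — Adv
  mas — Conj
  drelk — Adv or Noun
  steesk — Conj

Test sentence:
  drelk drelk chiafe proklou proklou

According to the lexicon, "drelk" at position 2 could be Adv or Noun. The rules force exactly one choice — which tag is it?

Candidates per position — 1:drelk {Adv,Noun}; 2:drelk {Adv,Noun}; 3:chiafe {Noun}; 4:proklou {Conj}; 5:proklou {Conj}.
If word 1 were Adv, no tagging could satisfy rule 4; so word 1 is Noun.
If word 2 were Noun, no tagging could satisfy rule 1; so word 2 is Adv.
The only consistent sequence is: Noun Adv Noun Conj Conj.
Check: rule 1 ✓; rule 2 ✓; rule 3 ✓; rule 4 ✓.

Adv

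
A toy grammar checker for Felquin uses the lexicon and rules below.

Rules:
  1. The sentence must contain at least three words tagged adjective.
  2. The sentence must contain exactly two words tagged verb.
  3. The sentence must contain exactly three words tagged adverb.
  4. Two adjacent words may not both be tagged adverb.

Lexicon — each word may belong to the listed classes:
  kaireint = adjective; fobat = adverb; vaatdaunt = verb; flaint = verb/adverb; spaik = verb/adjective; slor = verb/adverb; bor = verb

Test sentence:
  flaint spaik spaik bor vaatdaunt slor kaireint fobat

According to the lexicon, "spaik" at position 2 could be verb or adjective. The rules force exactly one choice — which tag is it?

Candidates per position — 1:flaint {verb,adverb}; 2:spaik {verb,adjective}; 3:spaik {verb,adjective}; 4:bor {verb}; 5:vaatdaunt {verb}; 6:slor {verb,adverb}; 7:kaireint {adjective}; 8:fobat {adverb}.
Word 1 cannot be verb — rule 2 would then fail for every completion. It is adverb.
Word 2 cannot be verb — rule 1 would then fail for every completion. It is adjective.
Word 3 cannot be verb — rule 1 would then fail for every completion. It is adjective.
Word 6 cannot be verb — rule 2 would then fail for every completion. It is adverb.
The unique satisfying tagging is: adverb adjective adjective verb verb adverb adjective adverb.
Verifying each rule — rule 1 satisfied; rule 2 satisfied; rule 3 satisfied; rule 4 satisfied.

adjective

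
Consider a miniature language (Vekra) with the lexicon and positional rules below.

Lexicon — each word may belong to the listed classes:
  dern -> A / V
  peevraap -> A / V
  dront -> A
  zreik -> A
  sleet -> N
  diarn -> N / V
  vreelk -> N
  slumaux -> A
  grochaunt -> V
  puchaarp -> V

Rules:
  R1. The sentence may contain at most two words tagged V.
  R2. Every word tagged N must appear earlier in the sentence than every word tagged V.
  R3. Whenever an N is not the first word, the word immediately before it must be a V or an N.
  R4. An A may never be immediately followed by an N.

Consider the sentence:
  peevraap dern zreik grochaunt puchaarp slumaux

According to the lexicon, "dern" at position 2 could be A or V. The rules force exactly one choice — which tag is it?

A

Candidates per position — 1:peevraap {A,V}; 2:dern {A,V}; 3:zreik {A}; 4:grochaunt {V}; 5:puchaarp {V}; 6:slumaux {A}.
Position 1: tagging it V would leave rule 1 unsatisfiable, so it must be A.
Position 2: tagging it V would leave rule 1 unsatisfiable, so it must be A.
That leaves exactly one tagging: A A A V V A.
Checking: rule 1 ok; rule 2 ok; rule 3 ok; rule 4 ok.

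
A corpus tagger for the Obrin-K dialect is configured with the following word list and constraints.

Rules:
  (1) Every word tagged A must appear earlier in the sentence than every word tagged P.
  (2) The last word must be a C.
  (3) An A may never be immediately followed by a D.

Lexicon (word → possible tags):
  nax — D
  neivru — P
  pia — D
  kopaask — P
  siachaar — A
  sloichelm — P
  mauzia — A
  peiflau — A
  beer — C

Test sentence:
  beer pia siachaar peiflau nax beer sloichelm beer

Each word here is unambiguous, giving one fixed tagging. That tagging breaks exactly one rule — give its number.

3

Fixed tagging: C D A A D C P C.
Rule check: R1 holds, R2 holds, R3 violated.
Only rule 3 fails.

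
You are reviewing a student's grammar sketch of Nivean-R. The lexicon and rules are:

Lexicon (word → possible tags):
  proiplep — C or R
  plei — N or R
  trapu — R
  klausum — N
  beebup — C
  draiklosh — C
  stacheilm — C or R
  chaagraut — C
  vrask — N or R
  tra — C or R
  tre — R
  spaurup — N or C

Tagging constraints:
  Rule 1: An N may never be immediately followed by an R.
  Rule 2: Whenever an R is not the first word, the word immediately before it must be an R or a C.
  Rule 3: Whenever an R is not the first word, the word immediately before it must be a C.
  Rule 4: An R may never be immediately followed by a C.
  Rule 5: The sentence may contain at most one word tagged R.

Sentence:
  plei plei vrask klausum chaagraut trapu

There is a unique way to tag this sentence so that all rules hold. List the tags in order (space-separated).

N N N N C R

Candidates per position — 1:plei {N,R}; 2:plei {N,R}; 3:vrask {N,R}; 4:klausum {N}; 5:chaagraut {C}; 6:trapu {R}.
Position 1: tagging it R would leave rule 5 unsatisfiable, so it must be N.
Position 2: tagging it R would leave rule 1 unsatisfiable, so it must be N.
Position 3: tagging it R would leave rule 1 unsatisfiable, so it must be N.
The unique satisfying tagging is: N N N N C R.
Check: rule 1 satisfied; rule 2 satisfied; rule 3 satisfied; rule 4 satisfied; rule 5 satisfied.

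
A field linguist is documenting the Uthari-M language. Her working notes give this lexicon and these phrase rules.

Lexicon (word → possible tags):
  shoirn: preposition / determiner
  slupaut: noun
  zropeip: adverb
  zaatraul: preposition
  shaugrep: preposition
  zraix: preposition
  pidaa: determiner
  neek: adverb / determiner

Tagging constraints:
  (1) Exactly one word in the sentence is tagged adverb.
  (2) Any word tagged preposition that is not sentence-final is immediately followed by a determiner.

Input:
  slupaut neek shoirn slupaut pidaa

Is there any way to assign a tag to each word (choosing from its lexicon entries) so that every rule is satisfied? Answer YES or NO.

Candidates per position — 1:slupaut {noun}; 2:neek {adverb,determiner}; 3:shoirn {preposition,determiner}; 4:slupaut {noun}; 5:pidaa {determiner}.
One satisfying assignment: noun adverb determiner noun determiner.
Checking: rule 1 ✓; rule 2 ✓.

YES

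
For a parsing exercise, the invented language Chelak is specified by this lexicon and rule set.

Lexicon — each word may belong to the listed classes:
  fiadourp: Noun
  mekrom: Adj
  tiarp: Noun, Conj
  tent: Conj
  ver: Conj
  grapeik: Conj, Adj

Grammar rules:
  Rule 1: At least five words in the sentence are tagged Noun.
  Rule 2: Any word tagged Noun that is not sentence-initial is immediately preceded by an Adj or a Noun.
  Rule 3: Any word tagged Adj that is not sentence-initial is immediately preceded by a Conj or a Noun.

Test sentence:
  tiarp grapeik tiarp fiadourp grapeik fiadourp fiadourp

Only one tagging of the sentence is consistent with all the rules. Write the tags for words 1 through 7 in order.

Noun Adj Noun Noun Adj Noun Noun

Candidates per position — 1:tiarp {Noun,Conj}; 2:grapeik {Conj,Adj}; 3:tiarp {Noun,Conj}; 4:fiadourp {Noun}; 5:grapeik {Conj,Adj}; 6:fiadourp {Noun}; 7:fiadourp {Noun}.
If word 1 were Conj, no tagging could satisfy rule 1; so word 1 is Noun.
If word 2 were Conj, no tagging could satisfy rule 2; so word 2 is Adj.
If word 3 were Conj, no tagging could satisfy rule 1; so word 3 is Noun.
If word 5 were Conj, no tagging could satisfy rule 2; so word 5 is Adj.
The unique satisfying tagging is: Noun Adj Noun Noun Adj Noun Noun.
Checking: rule 1 satisfied; rule 2 satisfied; rule 3 satisfied.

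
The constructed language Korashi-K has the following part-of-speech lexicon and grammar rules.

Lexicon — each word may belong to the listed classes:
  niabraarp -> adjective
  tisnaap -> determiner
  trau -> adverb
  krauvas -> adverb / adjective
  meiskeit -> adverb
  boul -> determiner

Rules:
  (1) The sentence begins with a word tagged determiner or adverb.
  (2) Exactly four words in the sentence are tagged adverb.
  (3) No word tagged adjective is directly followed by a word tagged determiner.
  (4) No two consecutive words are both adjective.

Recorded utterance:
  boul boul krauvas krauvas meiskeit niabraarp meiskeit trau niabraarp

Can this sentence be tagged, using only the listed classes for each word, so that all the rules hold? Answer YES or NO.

Candidates per position — 1:boul {determiner}; 2:boul {determiner}; 3:krauvas {adverb,adjective}; 4:krauvas {adverb,adjective}; 5:meiskeit {adverb}; 6:niabraarp {adjective}; 7:meiskeit {adverb}; 8:trau {adverb}; 9:niabraarp {adjective}.
One satisfying assignment: determiner determiner adverb adjective adverb adjective adverb adverb adjective.
Check: rule 1 ✓; rule 2 ✓; rule 3 ✓; rule 4 ✓.

YES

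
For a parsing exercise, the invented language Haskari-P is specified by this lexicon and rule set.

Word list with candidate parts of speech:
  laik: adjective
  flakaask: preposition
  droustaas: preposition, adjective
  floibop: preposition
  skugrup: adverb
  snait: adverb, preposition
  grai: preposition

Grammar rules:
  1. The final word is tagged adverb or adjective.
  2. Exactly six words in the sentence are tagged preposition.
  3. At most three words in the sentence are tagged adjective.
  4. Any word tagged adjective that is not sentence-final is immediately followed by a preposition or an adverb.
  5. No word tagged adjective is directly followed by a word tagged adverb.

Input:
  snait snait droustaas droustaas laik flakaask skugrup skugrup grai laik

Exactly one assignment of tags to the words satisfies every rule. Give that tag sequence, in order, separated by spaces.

preposition preposition preposition preposition adjective preposition adverb adverb preposition adjective

Candidates per position — 1:snait {adverb,preposition}; 2:snait {adverb,preposition}; 3:droustaas {preposition,adjective}; 4:droustaas {preposition,adjective}; 5:laik {adjective}; 6:flakaask {preposition}; 7:skugrup {adverb}; 8:skugrup {adverb}; 9:grai {preposition}; 10:laik {adjective}.
At position 1, choosing adverb makes rule 2 impossible to satisfy; hence preposition.
At position 2, choosing adverb makes rule 2 impossible to satisfy; hence preposition.
At position 3, choosing adjective makes rule 2 impossible to satisfy; hence preposition.
At position 4, choosing adjective makes rule 2 impossible to satisfy; hence preposition.
The only consistent sequence is: preposition preposition preposition preposition adjective preposition adverb adverb preposition adjective.
Rule-by-rule: rule 1 satisfied; rule 2 satisfied; rule 3 satisfied; rule 4 satisfied; rule 5 satisfied.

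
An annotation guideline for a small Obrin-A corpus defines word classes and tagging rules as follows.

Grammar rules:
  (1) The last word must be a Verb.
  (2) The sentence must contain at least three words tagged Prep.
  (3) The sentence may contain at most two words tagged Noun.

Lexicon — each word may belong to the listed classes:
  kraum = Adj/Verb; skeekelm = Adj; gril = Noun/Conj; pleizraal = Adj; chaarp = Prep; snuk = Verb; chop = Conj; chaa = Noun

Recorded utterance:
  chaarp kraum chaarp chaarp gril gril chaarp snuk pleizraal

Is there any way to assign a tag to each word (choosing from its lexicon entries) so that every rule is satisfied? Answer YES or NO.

Candidates per position — 1:chaarp {Prep}; 2:kraum {Adj,Verb}; 3:chaarp {Prep}; 4:chaarp {Prep}; 5:gril {Noun,Conj}; 6:gril {Noun,Conj}; 7:chaarp {Prep}; 8:snuk {Verb}; 9:pleizraal {Adj}.
Rule 1 cannot be satisfied by any choice of tags from the lexicon.
So there is no consistent tagging.

NO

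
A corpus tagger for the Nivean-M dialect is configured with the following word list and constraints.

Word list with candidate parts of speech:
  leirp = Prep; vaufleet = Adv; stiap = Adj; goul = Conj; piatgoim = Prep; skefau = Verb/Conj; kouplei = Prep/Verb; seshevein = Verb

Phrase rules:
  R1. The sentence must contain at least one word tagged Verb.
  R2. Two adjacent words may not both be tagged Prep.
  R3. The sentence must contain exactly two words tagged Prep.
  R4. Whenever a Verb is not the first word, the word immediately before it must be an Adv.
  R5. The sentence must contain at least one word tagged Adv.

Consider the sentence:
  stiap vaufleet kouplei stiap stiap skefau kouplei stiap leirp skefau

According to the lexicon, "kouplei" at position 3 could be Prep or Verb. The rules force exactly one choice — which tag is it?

Verb

Candidates per position — 1:stiap {Adj}; 2:vaufleet {Adv}; 3:kouplei {Prep,Verb}; 4:stiap {Adj}; 5:stiap {Adj}; 6:skefau {Verb,Conj}; 7:kouplei {Prep,Verb}; 8:stiap {Adj}; 9:leirp {Prep}; 10:skefau {Verb,Conj}.
If word 6 were Verb, no tagging could satisfy rule 4; so word 6 is Conj.
If word 7 were Verb, no tagging could satisfy rule 4; so word 7 is Prep.
If word 10 were Verb, no tagging could satisfy rule 4; so word 10 is Conj.
If word 3 were Prep, no tagging could satisfy rule 1; so word 3 is Verb.
So the tagging must be: Adj Adv Verb Adj Adj Conj Prep Adj Prep Conj.
Check: rule 1 satisfied; rule 2 satisfied; rule 3 satisfied; rule 4 satisfied; rule 5 satisfied.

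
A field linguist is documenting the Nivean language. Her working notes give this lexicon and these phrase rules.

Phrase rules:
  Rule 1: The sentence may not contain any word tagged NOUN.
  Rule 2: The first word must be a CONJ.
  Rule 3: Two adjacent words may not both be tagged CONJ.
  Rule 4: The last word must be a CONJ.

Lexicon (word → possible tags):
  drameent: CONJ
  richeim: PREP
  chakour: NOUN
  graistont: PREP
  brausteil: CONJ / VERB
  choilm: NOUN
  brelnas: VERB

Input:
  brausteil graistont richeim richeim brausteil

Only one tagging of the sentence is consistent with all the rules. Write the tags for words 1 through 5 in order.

Candidates per position — 1:brausteil {CONJ,VERB}; 2:graistont {PREP}; 3:richeim {PREP}; 4:richeim {PREP}; 5:brausteil {CONJ,VERB}.
Position 1: VERB is ruled out by rule 2; that leaves CONJ.
Position 5: VERB is ruled out by rule 4; that leaves CONJ.
The unique satisfying tagging is: CONJ PREP PREP PREP CONJ.
Verifying each rule — rule 1 satisfied; rule 2 satisfied; rule 3 satisfied; rule 4 satisfied.

CONJ PREP PREP PREP CONJ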